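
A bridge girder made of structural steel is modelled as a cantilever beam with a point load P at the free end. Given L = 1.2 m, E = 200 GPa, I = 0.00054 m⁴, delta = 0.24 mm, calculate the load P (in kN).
Model: a cantilever beam with a point load P at the free end, so delta = (P·L^3) / (3·E·I).
Solve for P: P = (3·delta·E·I) / L^3.
Convert to SI units:
  E = 200 GPa = 2 × 10¹¹ Pa
  delta = 0.24 mm = 0.00024 m
Substitute:
  P = (3 × 0.00024 × (2 × 10¹¹) × 0.00054) / 1.2^3
  P = 45000 N
Convert: P = 45000 N = 45 kN
Final answer: P = 45 kN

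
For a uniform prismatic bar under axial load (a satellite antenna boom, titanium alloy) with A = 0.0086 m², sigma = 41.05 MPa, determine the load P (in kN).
Model: a uniform prismatic bar under axial load, so sigma = P / A.
Solve for P: P = sigma·A.
Convert to SI units:
  sigma = 41.05 MPa = 4.105 × 10⁷ Pa
Substitute:
  P = (4.105 × 10⁷) × 0.0086
  P = 353000 N
Convert: P = 353000 N = 353 kN
Final answer: P = 353 kN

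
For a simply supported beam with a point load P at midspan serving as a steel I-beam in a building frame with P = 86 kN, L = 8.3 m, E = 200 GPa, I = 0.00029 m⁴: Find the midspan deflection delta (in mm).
Model: a simply supported beam with a point load P at midspan, so delta = (P·L^3) / (48·E·I).
Convert to SI units:
  P = 86 kN = 86000 N
  E = 200 GPa = 2 × 10¹¹ Pa
Substitute:
  delta = (86000 × 8.3^3) / (48 × (2 × 10¹¹) × 0.00029)
  delta = 0.01766 m
Convert: delta = 0.01766 m = 17.66 mm
Final answer: delta = 17.66 mm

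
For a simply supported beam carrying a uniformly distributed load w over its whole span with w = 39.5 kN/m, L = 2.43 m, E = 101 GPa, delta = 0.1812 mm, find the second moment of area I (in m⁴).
Model: a simply supported beam carrying a uniformly distributed load w over its whole span, so delta = (5·w·L^4) / (384·E·I).
Solve for I: I = (5·w·L^4) / (384·delta·E).
Convert to SI units:
  w = 39.5 kN/m = 39500 N/m
  E = 101 GPa = 1.01 × 10¹¹ Pa
  delta = 0.1812 mm = 0.0001812 m
Substitute:
  I = (5 × 39500 × 2.43^4) / (384 × 0.0001812 × (1.01 × 10¹¹))
  I = 0.0009799 m⁴
Final answer: I = 0.0009799 m⁴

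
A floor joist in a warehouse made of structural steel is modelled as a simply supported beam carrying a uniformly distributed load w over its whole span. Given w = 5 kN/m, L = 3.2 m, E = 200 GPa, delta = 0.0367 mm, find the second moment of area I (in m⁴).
Model: a simply supported beam carrying a uniformly distributed load w over its whole span, so delta = (5·w·L^4) / (384·E·I).
Solve for I: I = (5·w·L^4) / (384·delta·E).
Convert to SI units:
  w = 5 kN/m = 5000 N/m
  E = 200 GPa = 2 × 10¹¹ Pa
  delta = 0.0367 mm = 3.67 × 10⁻⁵ m
Substitute:
  I = (5 × 5000 × 3.2^4) / (384 × (3.67 × 10⁻⁵) × (2 × 10¹¹))
  I = 0.0009301 m⁴
Final answer: I = 0.0009301 m⁴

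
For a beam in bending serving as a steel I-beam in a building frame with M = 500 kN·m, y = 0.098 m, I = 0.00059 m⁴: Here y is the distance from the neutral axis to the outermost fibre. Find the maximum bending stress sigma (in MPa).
Model: a beam in bending, so sigma = (M·y) / I.
Convert to SI units:
  M = 500 kN·m = 500000 N·m
Substitute:
  sigma = (500000 × 0.098) / 0.00059
  sigma = 8.305 × 10⁷ Pa
Convert: sigma = 8.305 × 10⁷ Pa = 83.05 MPa
Final answer: sigma = 83.05 MPa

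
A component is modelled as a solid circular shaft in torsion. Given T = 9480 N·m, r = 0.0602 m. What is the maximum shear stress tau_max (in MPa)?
Model: a solid circular shaft in torsion, so tau_max = (2·T) / (π·r^3).
Substitute:
  tau_max = (2 × 9480) / (π × 0.0602^3)
  tau_max = 2.766 × 10⁷ Pa
Convert: tau_max = 2.766 × 10⁷ Pa = 27.66 MPa
Final answer: tau_max = 27.66 MPa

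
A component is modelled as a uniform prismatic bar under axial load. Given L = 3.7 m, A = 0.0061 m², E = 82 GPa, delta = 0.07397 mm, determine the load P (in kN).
Model: a uniform prismatic bar under axial load, so delta = (P·L) / (A·E).
Solve for P: P = (delta·A·E) / L.
Convert to SI units:
  E = 82 GPa = 8.2 × 10¹⁰ Pa
  delta = 0.07397 mm = 7.397 × 10⁻⁵ m
Substitute:
  P = ((7.397 × 10⁻⁵) × 0.0061 × (8.2 × 10¹⁰)) / 3.7
  P = 10000 N
Convert: P = 10000 N = 10 kN
Final answer: P = 10 kN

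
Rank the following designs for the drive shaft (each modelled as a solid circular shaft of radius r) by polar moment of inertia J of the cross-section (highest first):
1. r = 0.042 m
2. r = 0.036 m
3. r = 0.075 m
Model: a solid circular shaft of radius r, so J = (π·r^4) / 2 (SI units).
  Case 1: J = (π × 0.042^4) / 2 = 4.888 × 10⁻⁶ m⁴
  Case 2: J = (π × 0.036^4) / 2 = 2.638 × 10⁻⁶ m⁴
  Case 3: J = (π × 0.075^4) / 2 = 4.97 × 10⁻⁵ m⁴
Ordering: 4.97 × 10⁻⁵ m⁴ (case 3) > 4.888 × 10⁻⁶ m⁴ (case 1) > 2.638 × 10⁻⁶ m⁴ (case 2)
Final answer: 3, 1, 2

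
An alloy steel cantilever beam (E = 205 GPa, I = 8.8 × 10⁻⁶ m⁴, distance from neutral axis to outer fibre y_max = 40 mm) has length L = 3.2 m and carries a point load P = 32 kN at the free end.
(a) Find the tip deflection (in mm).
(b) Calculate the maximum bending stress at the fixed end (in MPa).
(a) Tip deflection of a cantilever with an end point load: δ = P·L^3 / (3·E·I). Convert P = 32 kN = 32000 N, E = 205 GPa = 2.05 × 10¹¹ Pa.
  δ = (32000 × 3.2^3) / (3 × (2.05 × 10¹¹) × (8.8 × 10⁻⁶)) = 0.1938 m = 193.8 mm
(b) Maximum bending moment at the fixed end: M = P·L = 32000 × 3.2 = 102400 N·m. Convert y_max = 40 mm = 0.04 m.
  σ = M·y_max / I = (102400 × 0.04) / (8.8 × 10⁻⁶) = 4.655 × 10⁸ Pa = 465.5 MPa
Final answer: (a) δ = 193.8 mm, (b) σ = 465.5 MPa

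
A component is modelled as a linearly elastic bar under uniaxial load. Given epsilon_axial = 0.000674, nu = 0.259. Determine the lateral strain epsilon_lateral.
Model: a linearly elastic bar under uniaxial load, so epsilon_lateral = -nu·epsilon_axial.
Substitute:
  epsilon_lateral = -(0.259 × 0.000674)
  epsilon_lateral = -0.0001746
Final answer: epsilon_lateral = -0.0001746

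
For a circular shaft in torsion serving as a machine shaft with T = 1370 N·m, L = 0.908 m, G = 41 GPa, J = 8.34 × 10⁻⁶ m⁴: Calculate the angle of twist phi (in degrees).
Model: a circular shaft in torsion, so phi = (T·L) / (G·J).
Convert to SI units:
  G = 41 GPa = 4.1 × 10¹⁰ Pa
Substitute:
  phi = (1370 × 0.908) / ((4.1 × 10¹⁰) × (8.34 × 10⁻⁶))
  phi = 0.003638 rad
Convert to degrees: phi = 0.003638 × 180/π = 0.2084°
Final answer: phi = 0.2084°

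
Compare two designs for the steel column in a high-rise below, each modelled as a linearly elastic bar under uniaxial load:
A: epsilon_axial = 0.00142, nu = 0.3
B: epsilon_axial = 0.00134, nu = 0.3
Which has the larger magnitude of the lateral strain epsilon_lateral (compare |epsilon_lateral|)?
Model: a linearly elastic bar under uniaxial load, so epsilon_lateral = -nu·epsilon_axial (SI units).
  A: epsilon_lateral = -(0.3 × 0.00142) = -0.000426
  B: epsilon_lateral = -(0.3 × 0.00134) = -0.000402
|epsilon_lateral|: A = 0.000426, B = 0.000402, so A is larger in magnitude.
Final answer: A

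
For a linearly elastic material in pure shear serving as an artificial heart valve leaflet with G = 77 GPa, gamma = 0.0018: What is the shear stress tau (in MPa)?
Model: a linearly elastic material in pure shear, so tau = G·gamma.
Convert to SI units:
  G = 77 GPa = 7.7 × 10¹⁰ Pa
Substitute:
  tau = (7.7 × 10¹⁰) × 0.0018
  tau = 1.386 × 10⁸ Pa
Convert: tau = 1.386 × 10⁸ Pa = 138.6 MPa
Final answer: tau = 138.6 MPa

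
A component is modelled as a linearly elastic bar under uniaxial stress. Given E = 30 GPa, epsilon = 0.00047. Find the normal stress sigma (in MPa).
Model: a linearly elastic bar under uniaxial stress, so sigma = E·epsilon.
Convert to SI units:
  E = 30 GPa = 3 × 10¹⁰ Pa
Substitute:
  sigma = (3 × 10¹⁰) × 0.00047
  sigma = 1.41 × 10⁷ Pa
Convert: sigma = 1.41 × 10⁷ Pa = 14.1 MPa
Final answer: sigma = 14.1 MPa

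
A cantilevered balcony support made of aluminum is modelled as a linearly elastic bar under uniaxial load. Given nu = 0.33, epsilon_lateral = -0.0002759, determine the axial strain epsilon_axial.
Model: a linearly elastic bar under uniaxial load, so epsilon_lateral = -nu·epsilon_axial.
Solve for epsilon_axial: epsilon_axial = -epsilon_lateral / nu.
Substitute:
  epsilon_axial = -(-0.0002759) / 0.33
  epsilon_axial = 0.0008361
Final answer: epsilon_axial = 0.0008361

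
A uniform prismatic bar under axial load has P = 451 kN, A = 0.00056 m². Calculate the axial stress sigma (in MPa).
Model: a uniform prismatic bar under axial load, so sigma = P / A.
Convert to SI units:
  P = 451 kN = 451000 N
Substitute:
  sigma = 451000 / 0.00056
  sigma = 8.054 × 10⁸ Pa
Convert: sigma = 8.054 × 10⁸ Pa = 805.4 MPa
Final answer: sigma = 805.4 MPa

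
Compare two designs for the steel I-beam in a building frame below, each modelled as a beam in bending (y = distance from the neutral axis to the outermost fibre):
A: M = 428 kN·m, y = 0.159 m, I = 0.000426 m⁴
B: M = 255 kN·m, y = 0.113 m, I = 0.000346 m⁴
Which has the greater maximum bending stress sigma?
Model: a beam in bending (y = distance from the neutral axis to the outermost fibre), so sigma = (M·y) / I (SI units).
  A: sigma = (428000 × 0.159) / 0.000426 = 1.597 × 10⁸ Pa = 159.7 MPa
  B: sigma = (255000 × 0.113) / 0.000346 = 8.328 × 10⁷ Pa = 83.28 MPa
159.7 MPa > 83.28 MPa, so A is larger.
Final answer: A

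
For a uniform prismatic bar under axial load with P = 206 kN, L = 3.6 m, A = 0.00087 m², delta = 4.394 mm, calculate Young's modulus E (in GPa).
Model: a uniform prismatic bar under axial load, so delta = (P·L) / (A·E).
Solve for E: E = (P·L) / (delta·A).
Convert to SI units:
  P = 206 kN = 206000 N
  delta = 4.394 mm = 0.004394 m
Substitute:
  E = (206000 × 3.6) / (0.004394 × 0.00087)
  E = 1.94 × 10¹¹ Pa
Convert: E = 1.94 × 10¹¹ Pa = 194 GPa
Final answer: E = 194 GPa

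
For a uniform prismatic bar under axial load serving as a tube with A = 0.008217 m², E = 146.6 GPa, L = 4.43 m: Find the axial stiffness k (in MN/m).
Model: a uniform prismatic bar under axial load, so k = (A·E) / L.
Convert to SI units:
  E = 146.6 GPa = 1.466 × 10¹¹ Pa
Substitute:
  k = (0.008217 × (1.466 × 10¹¹)) / 4.43
  k = 2.719 × 10⁸ N/m
Convert: k = 2.719 × 10⁸ N/m = 271.9 MN/m
Final answer: k = 271.9 MN/m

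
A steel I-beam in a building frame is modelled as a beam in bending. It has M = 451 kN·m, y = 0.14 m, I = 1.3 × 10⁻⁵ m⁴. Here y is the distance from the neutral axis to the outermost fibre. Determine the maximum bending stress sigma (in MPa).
Model: a beam in bending, so sigma = (M·y) / I.
Convert to SI units:
  M = 451 kN·m = 451000 N·m
Substitute:
  sigma = (451000 × 0.14) / (1.3 × 10⁻⁵)
  sigma = 4.857 × 10⁹ Pa
Convert: sigma = 4.857 × 10⁹ Pa = 4857 MPa
Final answer: sigma = 4857 MPa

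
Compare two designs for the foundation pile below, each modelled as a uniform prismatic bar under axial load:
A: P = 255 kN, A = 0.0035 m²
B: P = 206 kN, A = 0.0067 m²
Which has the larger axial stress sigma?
Model: a uniform prismatic bar under axial load, so sigma = P / A (SI units).
  A: sigma = 255000 / 0.0035 = 7.286 × 10⁷ Pa = 72.86 MPa
  B: sigma = 206000 / 0.0067 = 3.075 × 10⁷ Pa = 30.75 MPa
72.86 MPa > 30.75 MPa, so A is larger.
Final answer: A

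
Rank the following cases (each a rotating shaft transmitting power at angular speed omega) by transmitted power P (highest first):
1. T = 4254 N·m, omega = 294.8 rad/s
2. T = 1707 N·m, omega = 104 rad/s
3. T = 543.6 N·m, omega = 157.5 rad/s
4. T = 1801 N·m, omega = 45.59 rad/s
Model: a rotating shaft transmitting power at angular speed omega, so P = T·omega (SI units).
  Case 1: P = 4254 × 294.8 = 1.254 × 10⁶ W = 1254 kW
  Case 2: P = 1707 × 104 = 177500 W = 177.5 kW
  Case 3: P = 543.6 × 157.5 = 85620 W = 85.62 kW
  Case 4: P = 1801 × 45.59 = 82110 W = 82.11 kW
Ordering: 1254 kW (case 1) > 177.5 kW (case 2) > 85.62 kW (case 3) > 82.11 kW (case 4)
Final answer: 1, 2, 3, 4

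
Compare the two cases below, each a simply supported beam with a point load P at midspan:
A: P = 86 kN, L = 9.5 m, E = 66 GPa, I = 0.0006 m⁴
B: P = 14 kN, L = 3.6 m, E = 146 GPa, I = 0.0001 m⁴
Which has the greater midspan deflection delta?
Model: a simply supported beam with a point load P at midspan, so delta = (P·L^3) / (48·E·I) (SI units).
  A: delta = (86000 × 9.5^3) / (48 × (6.6 × 10¹⁰) × 0.0006) = 0.03879 m = 38.79 mm
  B: delta = (14000 × 3.6^3) / (48 × (1.46 × 10¹¹) × 0.0001) = 0.0009321 m = 0.9321 mm
38.79 mm > 0.9321 mm, so A is larger.
Final answer: A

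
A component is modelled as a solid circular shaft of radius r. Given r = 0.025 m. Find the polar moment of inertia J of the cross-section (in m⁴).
Model: a solid circular shaft of radius r, so J = (π·r^4) / 2.
Substitute:
  J = (π × 0.025^4) / 2
  J = 6.136 × 10⁻⁷ m⁴
Final answer: J = 6.136 × 10⁻⁷ m⁴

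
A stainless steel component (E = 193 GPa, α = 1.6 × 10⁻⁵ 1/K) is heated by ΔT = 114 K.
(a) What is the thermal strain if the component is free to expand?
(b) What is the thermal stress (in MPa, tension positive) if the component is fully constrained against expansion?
(a) Free thermal strain ε_th = α·ΔT = (1.6 × 10⁻⁵) × 114 = 0.001824
(b) Fully constrained, the expansion is suppressed, so σ = -E·α·ΔT. Convert E = 193 GPa = 1.93 × 10¹¹ Pa.
  σ = -(1.93 × 10¹¹) × (1.6 × 10⁻⁵) × 114 = -3.52 × 10⁸ Pa = -352 MPa (compressive)
Final answer: (a) ε_th = 0.001824, (b) σ = -352 MPa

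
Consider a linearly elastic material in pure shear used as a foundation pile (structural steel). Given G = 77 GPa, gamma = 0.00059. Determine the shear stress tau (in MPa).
Model: a linearly elastic material in pure shear, so tau = G·gamma.
Convert to SI units:
  G = 77 GPa = 7.7 × 10¹⁰ Pa
Substitute:
  tau = (7.7 × 10¹⁰) × 0.00059
  tau = 4.543 × 10⁷ Pa
Convert: tau = 4.543 × 10⁷ Pa = 45.43 MPa
Final answer: tau = 45.43 MPa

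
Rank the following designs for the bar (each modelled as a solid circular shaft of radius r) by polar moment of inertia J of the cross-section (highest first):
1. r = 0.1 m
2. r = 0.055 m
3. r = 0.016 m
Model: a solid circular shaft of radius r, so J = (π·r^4) / 2 (SI units).
  Case 1: J = (π × 0.1^4) / 2 = 0.0001571 m⁴
  Case 2: J = (π × 0.055^4) / 2 = 1.437 × 10⁻⁵ m⁴
  Case 3: J = (π × 0.016^4) / 2 = 1.029 × 10⁻⁷ m⁴
Ordering: 0.0001571 m⁴ (case 1) > 1.437 × 10⁻⁵ m⁴ (case 2) > 1.029 × 10⁻⁷ m⁴ (case 3)
Final answer: 1, 2, 3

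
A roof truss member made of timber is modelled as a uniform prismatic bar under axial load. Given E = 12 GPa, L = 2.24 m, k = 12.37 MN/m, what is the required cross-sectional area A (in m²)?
Model: a uniform prismatic bar under axial load, so k = (A·E) / L.
Solve for A: A = (k·L) / E.
Convert to SI units:
  E = 12 GPa = 1.2 × 10¹⁰ Pa
  k = 12.37 MN/m = 1.237 × 10⁷ N/m
Substitute:
  A = ((1.237 × 10⁷) × 2.24) / (1.2 × 10¹⁰)
  A = 0.002309 m²
Final answer: A = 0.002309 m²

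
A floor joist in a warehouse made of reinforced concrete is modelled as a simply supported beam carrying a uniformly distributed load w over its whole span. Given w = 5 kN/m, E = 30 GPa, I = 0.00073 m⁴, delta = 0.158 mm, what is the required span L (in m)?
Model: a simply supported beam carrying a uniformly distributed load w over its whole span, so delta = (5·w·L^4) / (384·E·I).
Solve for L: L = ((384·delta·E·I) / (5·w))^(1/4).
Convert to SI units:
  w = 5 kN/m = 5000 N/m
  E = 30 GPa = 3 × 10¹⁰ Pa
  delta = 0.158 mm = 0.000158 m
Substitute:
  L = ((384 × 0.000158 × (3 × 10¹⁰) × 0.00073) / (5 × 5000))^(1/4)
  L = 2.7 m
Final answer: L = 2.7 m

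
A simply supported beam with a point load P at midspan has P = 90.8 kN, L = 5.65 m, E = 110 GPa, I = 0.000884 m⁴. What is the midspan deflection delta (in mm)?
Model: a simply supported beam with a point load P at midspan, so delta = (P·L^3) / (48·E·I).
Convert to SI units:
  P = 90.8 kN = 90800 N
  E = 110 GPa = 1.1 × 10¹¹ Pa
Substitute:
  delta = (90800 × 5.65^3) / (48 × (1.1 × 10¹¹) × 0.000884)
  delta = 0.003509 m
Convert: delta = 0.003509 m = 3.509 mm
Final answer: delta = 3.509 mm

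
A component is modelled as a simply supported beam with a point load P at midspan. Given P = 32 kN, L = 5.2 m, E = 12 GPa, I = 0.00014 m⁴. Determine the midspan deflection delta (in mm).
Model: a simply supported beam with a point load P at midspan, so delta = (P·L^3) / (48·E·I).
Convert to SI units:
  P = 32 kN = 32000 N
  E = 12 GPa = 1.2 × 10¹⁰ Pa
Substitute:
  delta = (32000 × 5.2^3) / (48 × (1.2 × 10¹⁰) × 0.00014)
  delta = 0.0558 m
Convert: delta = 0.0558 m = 55.8 mm
Final answer: delta = 55.8 mm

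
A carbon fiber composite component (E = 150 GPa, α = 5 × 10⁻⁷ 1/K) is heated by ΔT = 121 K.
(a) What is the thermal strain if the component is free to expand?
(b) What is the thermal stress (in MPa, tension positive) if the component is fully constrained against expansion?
(a) Free thermal strain ε_th = α·ΔT = (5 × 10⁻⁷) × 121 = 6.05 × 10⁻⁵
(b) Fully constrained, the expansion is suppressed, so σ = -E·α·ΔT. Convert E = 150 GPa = 1.5 × 10¹¹ Pa.
  σ = -(1.5 × 10¹¹) × (5 × 10⁻⁷) × 121 = -9.075 × 10⁶ Pa = -9.075 MPa (compressive)
Final answer: (a) ε_th = 6.05 × 10⁻⁵, (b) σ = -9.075 MPa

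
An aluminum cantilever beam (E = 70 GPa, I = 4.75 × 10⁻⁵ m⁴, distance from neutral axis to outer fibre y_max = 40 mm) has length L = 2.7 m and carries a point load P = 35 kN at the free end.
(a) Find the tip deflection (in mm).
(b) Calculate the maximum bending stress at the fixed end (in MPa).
(a) Tip deflection of a cantilever with an end point load: δ = P·L^3 / (3·E·I). Convert P = 35 kN = 35000 N, E = 70 GPa = 7 × 10¹⁰ Pa.
  δ = (35000 × 2.7^3) / (3 × (7 × 10¹⁰) × (4.75 × 10⁻⁵)) = 0.06906 m = 69.06 mm
(b) Maximum bending moment at the fixed end: M = P·L = 35000 × 2.7 = 94500 N·m. Convert y_max = 40 mm = 0.04 m.
  σ = M·y_max / I = (94500 × 0.04) / (4.75 × 10⁻⁵) = 7.958 × 10⁷ Pa = 79.58 MPa
Final answer: (a) δ = 69.06 mm, (b) σ = 79.58 MPa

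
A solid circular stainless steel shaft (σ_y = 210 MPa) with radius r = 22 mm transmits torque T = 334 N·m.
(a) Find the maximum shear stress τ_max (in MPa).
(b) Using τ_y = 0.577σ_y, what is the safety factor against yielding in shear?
(a) For a solid circular shaft, τ_max = T·r/J with J = π·r^4/2, i.e. τ_max = 2·T / (π·r^3). Convert r = 22 mm = 0.022 m.
  τ_max = (2 × 334) / (π × 0.022^3) = 1.997 × 10⁷ Pa = 19.97 MPa
(b) τ_y = 0.577 × 210 = 121.17 MPa
  SF = τ_y/τ_max = 121.17 / 19.97 = 6.068
Final answer: (a) τ_max = 19.97 MPa, (b) SF = 6.068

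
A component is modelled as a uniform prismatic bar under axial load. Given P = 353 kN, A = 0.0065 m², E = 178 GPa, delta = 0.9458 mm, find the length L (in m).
Model: a uniform prismatic bar under axial load, so delta = (P·L) / (A·E).
Solve for L: L = (delta·A·E) / P.
Convert to SI units:
  P = 353 kN = 353000 N
  E = 178 GPa = 1.78 × 10¹¹ Pa
  delta = 0.9458 mm = 0.0009458 m
Substitute:
  L = (0.0009458 × 0.0065 × (1.78 × 10¹¹)) / 353000
  L = 3.1 m
Final answer: L = 3.1 m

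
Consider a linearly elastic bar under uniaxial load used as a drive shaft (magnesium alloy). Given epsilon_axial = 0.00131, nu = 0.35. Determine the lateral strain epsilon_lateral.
Model: a linearly elastic bar under uniaxial load, so epsilon_lateral = -nu·epsilon_axial.
Substitute:
  epsilon_lateral = -(0.35 × 0.00131)
  epsilon_lateral = -0.0004585
Final answer: epsilon_lateral = -0.0004585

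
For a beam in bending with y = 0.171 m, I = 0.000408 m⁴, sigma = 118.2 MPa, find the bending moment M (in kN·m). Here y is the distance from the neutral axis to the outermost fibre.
Model: a beam in bending, so sigma = (M·y) / I.
Solve for M: M = (sigma·I) / y.
Convert to SI units:
  sigma = 118.2 MPa = 1.182 × 10⁸ Pa
Substitute:
  M = ((1.182 × 10⁸) × 0.000408) / 0.171
  M = 282000 N·m
Convert: M = 282000 N·m = 282 kN·m
Final answer: M = 282 kN·m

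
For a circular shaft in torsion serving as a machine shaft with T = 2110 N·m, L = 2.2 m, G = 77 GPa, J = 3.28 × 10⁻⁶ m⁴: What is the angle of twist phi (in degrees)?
Model: a circular shaft in torsion, so phi = (T·L) / (G·J).
Convert to SI units:
  G = 77 GPa = 7.7 × 10¹⁰ Pa
Substitute:
  phi = (2110 × 2.2) / ((7.7 × 10¹⁰) × (3.28 × 10⁻⁶))
  phi = 0.01838 rad
Convert to degrees: phi = 0.01838 × 180/π = 1.053°
Final answer: phi = 1.053°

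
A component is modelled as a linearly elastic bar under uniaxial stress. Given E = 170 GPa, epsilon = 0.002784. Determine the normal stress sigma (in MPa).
Model: a linearly elastic bar under uniaxial stress, so sigma = E·epsilon.
Convert to SI units:
  E = 170 GPa = 1.7 × 10¹¹ Pa
Substitute:
  sigma = (1.7 × 10¹¹) × 0.002784
  sigma = 4.733 × 10⁸ Pa
Convert: sigma = 4.733 × 10⁸ Pa = 473.3 MPa
Final answer: sigma = 473.3 MPa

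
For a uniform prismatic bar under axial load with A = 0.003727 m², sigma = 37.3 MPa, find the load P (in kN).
Model: a uniform prismatic bar under axial load, so sigma = P / A.
Solve for P: P = sigma·A.
Convert to SI units:
  sigma = 37.3 MPa = 3.73 × 10⁷ Pa
Substitute:
  P = (3.73 × 10⁷) × 0.003727
  P = 139000 N
Convert: P = 139000 N = 139 kN
Final answer: P = 139 kN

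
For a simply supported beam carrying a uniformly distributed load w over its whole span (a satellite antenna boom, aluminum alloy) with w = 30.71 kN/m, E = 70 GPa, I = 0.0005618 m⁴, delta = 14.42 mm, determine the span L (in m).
Model: a simply supported beam carrying a uniformly distributed load w over its whole span, so delta = (5·w·L^4) / (384·E·I).
Solve for L: L = ((384·delta·E·I) / (5·w))^(1/4).
Convert to SI units:
  w = 30.71 kN/m = 30710 N/m
  E = 70 GPa = 7 × 10¹⁰ Pa
  delta = 14.42 mm = 0.01442 m
Substitute:
  L = ((384 × 0.01442 × (7 × 10¹⁰) × 0.0005618) / (5 × 30710))^(1/4)
  L = 6.137 m
Final answer: L = 6.137 m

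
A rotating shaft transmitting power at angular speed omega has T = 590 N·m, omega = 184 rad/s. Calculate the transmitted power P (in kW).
Model: a rotating shaft transmitting power at angular speed omega, so P = T·omega.
Substitute:
  P = 590 × 184
  P = 108600 W
Convert: P = 108600 W = 108.6 kW
Final answer: P = 108.6 kW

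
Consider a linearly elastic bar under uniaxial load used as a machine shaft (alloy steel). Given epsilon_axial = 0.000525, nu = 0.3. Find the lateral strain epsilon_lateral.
Model: a linearly elastic bar under uniaxial load, so epsilon_lateral = -nu·epsilon_axial.
Substitute:
  epsilon_lateral = -(0.3 × 0.000525)
  epsilon_lateral = -0.0001575
Final answer: epsilon_lateral = -0.0001575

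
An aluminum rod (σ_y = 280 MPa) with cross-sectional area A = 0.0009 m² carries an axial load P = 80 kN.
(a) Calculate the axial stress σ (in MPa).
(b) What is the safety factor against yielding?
(a) Axial stress σ = P/A. Convert P = 80 kN = 80000 N.
  σ = 80000 / 0.0009 = 8.889 × 10⁷ Pa = 88.89 MPa
(b) Safety factor SF = σ_y/σ = 280 / 88.89 = 3.15
Final answer: (a) σ = 88.89 MPa, (b) SF = 3.15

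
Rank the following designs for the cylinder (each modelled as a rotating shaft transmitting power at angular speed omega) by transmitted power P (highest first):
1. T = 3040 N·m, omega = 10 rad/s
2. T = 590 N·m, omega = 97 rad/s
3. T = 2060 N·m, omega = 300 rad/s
Model: a rotating shaft transmitting power at angular speed omega, so P = T·omega (SI units).
  Case 1: P = 3040 × 10 = 30400 W = 30.4 kW
  Case 2: P = 590 × 97 = 57230 W = 57.23 kW
  Case 3: P = 2060 × 300 = 618000 W = 618 kW
Ordering: 618 kW (case 3) > 57.23 kW (case 2) > 30.4 kW (case 1)
Final answer: 3, 2, 1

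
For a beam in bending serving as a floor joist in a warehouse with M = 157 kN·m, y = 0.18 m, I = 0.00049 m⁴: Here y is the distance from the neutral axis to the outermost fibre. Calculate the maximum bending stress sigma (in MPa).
Model: a beam in bending, so sigma = (M·y) / I.
Convert to SI units:
  M = 157 kN·m = 157000 N·m
Substitute:
  sigma = (157000 × 0.18) / 0.00049
  sigma = 5.767 × 10⁷ Pa
Convert: sigma = 5.767 × 10⁷ Pa = 57.67 MPa
Final answer: sigma = 57.67 MPa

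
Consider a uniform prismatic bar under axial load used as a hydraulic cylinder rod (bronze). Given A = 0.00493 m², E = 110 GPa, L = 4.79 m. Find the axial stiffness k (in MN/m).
Model: a uniform prismatic bar under axial load, so k = (A·E) / L.
Convert to SI units:
  E = 110 GPa = 1.1 × 10¹¹ Pa
Substitute:
  k = (0.00493 × (1.1 × 10¹¹)) / 4.79
  k = 1.132 × 10⁸ N/m
Convert: k = 1.132 × 10⁸ N/m = 113.2 MN/m
Final answer: k = 113.2 MN/m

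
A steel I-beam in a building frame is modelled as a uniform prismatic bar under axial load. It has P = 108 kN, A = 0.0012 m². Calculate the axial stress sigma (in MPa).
Model: a uniform prismatic bar under axial load, so sigma = P / A.
Convert to SI units:
  P = 108 kN = 108000 N
Substitute:
  sigma = 108000 / 0.0012
  sigma = 9 × 10⁷ Pa
Convert: sigma = 9 × 10⁷ Pa = 90 MPa
Final answer: sigma = 90 MPa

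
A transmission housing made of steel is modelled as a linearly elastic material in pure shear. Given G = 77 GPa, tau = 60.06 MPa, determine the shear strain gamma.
Model: a linearly elastic material in pure shear, so tau = G·gamma.
Solve for gamma: gamma = tau / G.
Convert to SI units:
  G = 77 GPa = 7.7 × 10¹⁰ Pa
  tau = 60.06 MPa = 6.006 × 10⁷ Pa
Substitute:
  gamma = (6.006 × 10⁷) / (7.7 × 10¹⁰)
  gamma = 0.00078
Final answer: gamma = 0.00078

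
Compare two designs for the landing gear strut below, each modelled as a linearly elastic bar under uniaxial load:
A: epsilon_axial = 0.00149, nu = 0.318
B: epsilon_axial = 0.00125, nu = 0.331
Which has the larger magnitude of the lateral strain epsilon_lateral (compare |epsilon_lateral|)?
Model: a linearly elastic bar under uniaxial load, so epsilon_lateral = -nu·epsilon_axial (SI units).
  A: epsilon_lateral = -(0.318 × 0.00149) = -0.0004738
  B: epsilon_lateral = -(0.331 × 0.00125) = -0.0004138
|epsilon_lateral|: A = 0.0004738, B = 0.0004138, so A is larger in magnitude.
Final answer: A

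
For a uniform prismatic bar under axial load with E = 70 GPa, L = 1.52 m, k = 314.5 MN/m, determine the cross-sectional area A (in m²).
Model: a uniform prismatic bar under axial load, so k = (A·E) / L.
Solve for A: A = (k·L) / E.
Convert to SI units:
  E = 70 GPa = 7 × 10¹⁰ Pa
  k = 314.5 MN/m = 3.145 × 10⁸ N/m
Substitute:
  A = ((3.145 × 10⁸) × 1.52) / (7 × 10¹⁰)
  A = 0.006829 m²
Final answer: A = 0.006829 m²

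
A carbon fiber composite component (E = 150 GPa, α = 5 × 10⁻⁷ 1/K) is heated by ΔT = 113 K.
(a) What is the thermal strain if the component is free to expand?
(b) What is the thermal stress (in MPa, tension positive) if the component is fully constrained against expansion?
(a) Free thermal strain ε_th = α·ΔT = (5 × 10⁻⁷) × 113 = 5.65 × 10⁻⁵
(b) Fully constrained, the expansion is suppressed, so σ = -E·α·ΔT. Convert E = 150 GPa = 1.5 × 10¹¹ Pa.
  σ = -(1.5 × 10¹¹) × (5 × 10⁻⁷) × 113 = -8.475 × 10⁶ Pa = -8.475 MPa (compressive)
Final answer: (a) ε_th = 5.65 × 10⁻⁵, (b) σ = -8.475 MPa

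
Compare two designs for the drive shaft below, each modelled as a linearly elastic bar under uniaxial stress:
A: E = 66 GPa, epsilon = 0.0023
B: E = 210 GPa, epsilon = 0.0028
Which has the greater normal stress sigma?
Model: a linearly elastic bar under uniaxial stress, so sigma = E·epsilon (SI units).
  A: sigma = (6.6 × 10¹⁰) × 0.0023 = 1.518 × 10⁸ Pa = 151.8 MPa
  B: sigma = (2.1 × 10¹¹) × 0.0028 = 5.88 × 10⁸ Pa = 588 MPa
588 MPa > 151.8 MPa, so B is larger.
Final answer: B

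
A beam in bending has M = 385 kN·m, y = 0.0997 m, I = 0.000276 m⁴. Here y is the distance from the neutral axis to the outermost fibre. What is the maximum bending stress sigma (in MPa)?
Model: a beam in bending, so sigma = (M·y) / I.
Convert to SI units:
  M = 385 kN·m = 385000 N·m
Substitute:
  sigma = (385000 × 0.0997) / 0.000276
  sigma = 1.391 × 10⁸ Pa
Convert: sigma = 1.391 × 10⁸ Pa = 139.1 MPa
Final answer: sigma = 139.1 MPa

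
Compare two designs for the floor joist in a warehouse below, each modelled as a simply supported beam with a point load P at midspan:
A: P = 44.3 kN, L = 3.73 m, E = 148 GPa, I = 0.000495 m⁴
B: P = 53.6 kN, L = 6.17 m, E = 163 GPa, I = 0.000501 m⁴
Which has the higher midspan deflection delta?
Model: a simply supported beam with a point load P at midspan, so delta = (P·L^3) / (48·E·I) (SI units).
  A: delta = (44300 × 3.73^3) / (48 × (1.48 × 10¹¹) × 0.000495) = 0.0006538 m = 0.6538 mm
  B: delta = (53600 × 6.17^3) / (48 × (1.63 × 10¹¹) × 0.000501) = 0.003212 m = 3.212 mm
3.212 mm > 0.6538 mm, so B is larger.
Final answer: B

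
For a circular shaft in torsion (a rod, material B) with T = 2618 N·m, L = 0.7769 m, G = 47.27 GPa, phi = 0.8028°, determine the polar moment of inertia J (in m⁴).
Model: a circular shaft in torsion, so phi = (T·L) / (G·J).
Solve for J: J = (T·L) / (phi·G).
Convert to SI units:
  G = 47.27 GPa = 4.727 × 10¹⁰ Pa
  phi = 0.8028° = 0.01401 rad
Substitute:
  J = (2618 × 0.7769) / (0.01401 × (4.727 × 10¹⁰))
  J = 3.071 × 10⁻⁶ m⁴
Final answer: J = 3.071 × 10⁻⁶ m⁴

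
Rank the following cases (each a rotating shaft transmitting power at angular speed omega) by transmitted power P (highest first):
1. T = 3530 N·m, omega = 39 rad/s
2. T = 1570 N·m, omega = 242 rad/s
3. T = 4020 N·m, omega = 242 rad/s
Model: a rotating shaft transmitting power at angular speed omega, so P = T·omega (SI units).
  Case 1: P = 3530 × 39 = 137700 W = 137.7 kW
  Case 2: P = 1570 × 242 = 379900 W = 379.9 kW
  Case 3: P = 4020 × 242 = 972800 W = 972.8 kW
Ordering: 972.8 kW (case 3) > 379.9 kW (case 2) > 137.7 kW (case 1)
Final answer: 3, 2, 1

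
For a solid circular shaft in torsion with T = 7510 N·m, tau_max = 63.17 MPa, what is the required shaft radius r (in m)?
Model: a solid circular shaft in torsion, so tau_max = (2·T) / (π·r^3).
Solve for r: r = ((2·T) / (π·tau_max))^(1/3).
Convert to SI units:
  tau_max = 63.17 MPa = 6.317 × 10⁷ Pa
Substitute:
  r = ((2 × 7510) / (π × (6.317 × 10⁷)))^(1/3)
  r = 0.0423 m
Final answer: r = 0.0423 m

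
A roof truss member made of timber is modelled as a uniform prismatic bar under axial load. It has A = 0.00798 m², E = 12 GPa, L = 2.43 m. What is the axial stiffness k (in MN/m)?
Model: a uniform prismatic bar under axial load, so k = (A·E) / L.
Convert to SI units:
  E = 12 GPa = 1.2 × 10¹⁰ Pa
Substitute:
  k = (0.00798 × (1.2 × 10¹⁰)) / 2.43
  k = 3.941 × 10⁷ N/m
Convert: k = 3.941 × 10⁷ N/m = 39.41 MN/m
Final answer: k = 39.41 MN/m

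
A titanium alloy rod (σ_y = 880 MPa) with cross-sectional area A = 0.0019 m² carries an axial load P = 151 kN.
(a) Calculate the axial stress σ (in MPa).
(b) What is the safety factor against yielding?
(a) Axial stress σ = P/A. Convert P = 151 kN = 151000 N.
  σ = 151000 / 0.0019 = 7.947 × 10⁷ Pa = 79.47 MPa
(b) Safety factor SF = σ_y/σ = 880 / 79.47 = 11.07
Final answer: (a) σ = 79.47 MPa, (b) SF = 11.07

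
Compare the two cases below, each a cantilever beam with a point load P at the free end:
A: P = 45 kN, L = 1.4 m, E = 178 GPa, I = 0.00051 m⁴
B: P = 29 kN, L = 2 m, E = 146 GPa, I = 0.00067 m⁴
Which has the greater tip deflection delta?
Model: a cantilever beam with a point load P at the free end, so delta = (P·L^3) / (3·E·I) (SI units).
  A: delta = (45000 × 1.4^3) / (3 × (1.78 × 10¹¹) × 0.00051) = 0.0004534 m = 0.4534 mm
  B: delta = (29000 × 2^3) / (3 × (1.46 × 10¹¹) × 0.00067) = 0.0007906 m = 0.7906 mm
0.7906 mm > 0.4534 mm, so B is larger.
Final answer: B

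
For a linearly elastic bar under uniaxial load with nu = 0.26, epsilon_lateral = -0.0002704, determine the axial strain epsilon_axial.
Model: a linearly elastic bar under uniaxial load, so epsilon_lateral = -nu·epsilon_axial.
Solve for epsilon_axial: epsilon_axial = -epsilon_lateral / nu.
Substitute:
  epsilon_axial = -(-0.0002704) / 0.26
  epsilon_axial = 0.00104
Final answer: epsilon_axial = 0.00104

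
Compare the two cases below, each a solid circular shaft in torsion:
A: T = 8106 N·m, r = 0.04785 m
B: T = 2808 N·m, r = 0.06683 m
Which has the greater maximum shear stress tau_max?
Model: a solid circular shaft in torsion, so tau_max = (2·T) / (π·r^3) (SI units).
  A: tau_max = (2 × 8106) / (π × 0.04785^3) = 4.71 × 10⁷ Pa = 47.1 MPa
  B: tau_max = (2 × 2808) / (π × 0.06683^3) = 5.989 × 10⁶ Pa = 5.989 MPa
47.1 MPa > 5.989 MPa, so A is larger.
Final answer: A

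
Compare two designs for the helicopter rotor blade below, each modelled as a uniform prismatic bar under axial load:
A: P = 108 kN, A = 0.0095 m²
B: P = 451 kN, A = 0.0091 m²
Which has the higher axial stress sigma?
Model: a uniform prismatic bar under axial load, so sigma = P / A (SI units).
  A: sigma = 108000 / 0.0095 = 1.137 × 10⁷ Pa = 11.37 MPa
  B: sigma = 451000 / 0.0091 = 4.956 × 10⁷ Pa = 49.56 MPa
49.56 MPa > 11.37 MPa, so B is larger.
Final answer: B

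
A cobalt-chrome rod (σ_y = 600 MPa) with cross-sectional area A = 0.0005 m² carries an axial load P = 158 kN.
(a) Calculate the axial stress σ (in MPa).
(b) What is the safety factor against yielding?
(a) Axial stress σ = P/A. Convert P = 158 kN = 158000 N.
  σ = 158000 / 0.0005 = 3.16 × 10⁸ Pa = 316 MPa
(b) Safety factor SF = σ_y/σ = 600 / 316 = 1.899
Final answer: (a) σ = 316 MPa, (b) SF = 1.899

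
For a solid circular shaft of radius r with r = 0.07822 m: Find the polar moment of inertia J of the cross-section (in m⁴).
Model: a solid circular shaft of radius r, so J = (π·r^4) / 2.
Substitute:
  J = (π × 0.07822^4) / 2
  J = 5.88 × 10⁻⁵ m⁴
Final answer: J = 5.88 × 10⁻⁵ m⁴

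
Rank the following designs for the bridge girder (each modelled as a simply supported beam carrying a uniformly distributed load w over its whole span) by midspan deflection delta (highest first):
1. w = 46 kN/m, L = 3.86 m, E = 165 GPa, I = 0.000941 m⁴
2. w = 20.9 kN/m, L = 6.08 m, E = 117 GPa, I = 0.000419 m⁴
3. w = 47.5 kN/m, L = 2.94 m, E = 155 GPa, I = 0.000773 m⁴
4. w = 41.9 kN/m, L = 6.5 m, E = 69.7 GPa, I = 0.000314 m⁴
Model: a simply supported beam carrying a uniformly distributed load w over its whole span, so delta = (5·w·L^4) / (384·E·I) (SI units).
  Case 1: delta = (5 × 46000 × 3.86^4) / (384 × (1.65 × 10¹¹) × 0.000941) = 0.0008564 m = 0.8564 mm
  Case 2: delta = (5 × 20900 × 6.08^4) / (384 × (1.17 × 10¹¹) × 0.000419) = 0.007586 m = 7.586 mm
  Case 3: delta = (5 × 47500 × 2.94^4) / (384 × (1.55 × 10¹¹) × 0.000773) = 0.0003857 m = 0.3857 mm
  Case 4: delta = (5 × 41900 × 6.5^4) / (384 × (6.97 × 10¹⁰) × 0.000314) = 0.0445 m = 44.5 mm
Ordering: 44.5 mm (case 4) > 7.586 mm (case 2) > 0.8564 mm (case 1) > 0.3857 mm (case 3)
Final answer: 4, 2, 1, 3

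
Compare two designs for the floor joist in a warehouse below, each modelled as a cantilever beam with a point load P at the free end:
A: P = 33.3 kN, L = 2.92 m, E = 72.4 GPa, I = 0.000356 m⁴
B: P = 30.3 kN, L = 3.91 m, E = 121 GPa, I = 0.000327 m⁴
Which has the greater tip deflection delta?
Model: a cantilever beam with a point load P at the free end, so delta = (P·L^3) / (3·E·I) (SI units).
  A: delta = (33300 × 2.92^3) / (3 × (7.24 × 10¹⁰) × 0.000356) = 0.01072 m = 10.72 mm
  B: delta = (30300 × 3.91^3) / (3 × (1.21 × 10¹¹) × 0.000327) = 0.01526 m = 15.26 mm
15.26 mm > 10.72 mm, so B is larger.
Final answer: B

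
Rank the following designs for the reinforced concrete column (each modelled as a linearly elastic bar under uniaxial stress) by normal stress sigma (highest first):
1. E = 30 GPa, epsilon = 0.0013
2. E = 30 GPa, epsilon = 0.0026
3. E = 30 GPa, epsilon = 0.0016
Model: a linearly elastic bar under uniaxial stress, so sigma = E·epsilon (SI units).
  Case 1: sigma = (3 × 10¹⁰) × 0.0013 = 3.9 × 10⁷ Pa = 39 MPa
  Case 2: sigma = (3 × 10¹⁰) × 0.0026 = 7.8 × 10⁷ Pa = 78 MPa
  Case 3: sigma = (3 × 10¹⁰) × 0.0016 = 4.8 × 10⁷ Pa = 48 MPa
Ordering: 78 MPa (case 2) > 48 MPa (case 3) > 39 MPa (case 1)
Final answer: 2, 3, 1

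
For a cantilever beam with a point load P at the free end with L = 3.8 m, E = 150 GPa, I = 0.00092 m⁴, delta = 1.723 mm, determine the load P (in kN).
Model: a cantilever beam with a point load P at the free end, so delta = (P·L^3) / (3·E·I).
Solve for P: P = (3·delta·E·I) / L^3.
Convert to SI units:
  E = 150 GPa = 1.5 × 10¹¹ Pa
  delta = 1.723 mm = 0.001723 m
Substitute:
  P = (3 × 0.001723 × (1.5 × 10¹¹) × 0.00092) / 3.8^3
  P = 13000 N
Convert: P = 13000 N = 13 kN
Final answer: P = 13 kN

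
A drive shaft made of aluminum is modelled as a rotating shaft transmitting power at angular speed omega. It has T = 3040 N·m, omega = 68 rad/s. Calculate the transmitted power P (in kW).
Model: a rotating shaft transmitting power at angular speed omega, so P = T·omega.
Substitute:
  P = 3040 × 68
  P = 206700 W
Convert: P = 206700 W = 206.7 kW
Final answer: P = 206.7 kW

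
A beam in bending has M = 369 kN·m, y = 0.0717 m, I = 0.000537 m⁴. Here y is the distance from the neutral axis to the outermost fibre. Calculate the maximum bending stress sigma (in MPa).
Model: a beam in bending, so sigma = (M·y) / I.
Convert to SI units:
  M = 369 kN·m = 369000 N·m
Substitute:
  sigma = (369000 × 0.0717) / 0.000537
  sigma = 4.927 × 10⁷ Pa
Convert: sigma = 4.927 × 10⁷ Pa = 49.27 MPa
Final answer: sigma = 49.27 MPa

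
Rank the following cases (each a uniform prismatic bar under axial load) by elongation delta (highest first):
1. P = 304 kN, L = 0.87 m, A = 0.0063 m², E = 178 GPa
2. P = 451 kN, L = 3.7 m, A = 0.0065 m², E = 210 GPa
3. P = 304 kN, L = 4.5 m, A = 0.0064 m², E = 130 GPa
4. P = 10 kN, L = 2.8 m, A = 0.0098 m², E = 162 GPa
Model: a uniform prismatic bar under axial load, so delta = (P·L) / (A·E) (SI units).
  Case 1: delta = (304000 × 0.87) / (0.0063 × (1.78 × 10¹¹)) = 0.0002358 m = 0.2358 mm
  Case 2: delta = (451000 × 3.7) / (0.0065 × (2.1 × 10¹¹)) = 0.001222 m = 1.222 mm
  Case 3: delta = (304000 × 4.5) / (0.0064 × (1.3 × 10¹¹)) = 0.001644 m = 1.644 mm
  Case 4: delta = (10000 × 2.8) / (0.0098 × (1.62 × 10¹¹)) = 1.764 × 10⁻⁵ m = 0.01764 mm
Ordering: 1.644 mm (case 3) > 1.222 mm (case 2) > 0.2358 mm (case 1) > 0.01764 mm (case 4)
Final answer: 3, 2, 1, 4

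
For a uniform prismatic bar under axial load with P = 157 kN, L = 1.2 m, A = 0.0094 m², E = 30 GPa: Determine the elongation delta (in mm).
Model: a uniform prismatic bar under axial load, so delta = (P·L) / (A·E).
Convert to SI units:
  P = 157 kN = 157000 N
  E = 30 GPa = 3 × 10¹⁰ Pa
Substitute:
  delta = (157000 × 1.2) / (0.0094 × (3 × 10¹⁰))
  delta = 0.0006681 m
Convert: delta = 0.0006681 m = 0.6681 mm
Final answer: delta = 0.6681 mm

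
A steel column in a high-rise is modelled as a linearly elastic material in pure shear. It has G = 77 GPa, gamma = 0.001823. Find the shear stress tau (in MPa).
Model: a linearly elastic material in pure shear, so tau = G·gamma.
Convert to SI units:
  G = 77 GPa = 7.7 × 10¹⁰ Pa
Substitute:
  tau = (7.7 × 10¹⁰) × 0.001823
  tau = 1.404 × 10⁸ Pa
Convert: tau = 1.404 × 10⁸ Pa = 140.4 MPa
Final answer: tau = 140.4 MPa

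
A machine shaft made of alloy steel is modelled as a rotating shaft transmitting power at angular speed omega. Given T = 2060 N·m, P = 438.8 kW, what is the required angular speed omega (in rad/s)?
Model: a rotating shaft transmitting power at angular speed omega, so P = T·omega.
Solve for omega: omega = P / T.
Convert to SI units:
  P = 438.8 kW = 438800 W
Substitute:
  omega = 438800 / 2060
  omega = 213 rad/s
Final answer: omega = 213 rad/s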